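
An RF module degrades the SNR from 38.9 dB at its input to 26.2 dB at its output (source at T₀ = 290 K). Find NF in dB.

NF (dB) = SNR_in(dB) − SNR_out(dB) when the source is at T₀
NF = 38.9 − 26.2 = 12.7 dB

12.7 dB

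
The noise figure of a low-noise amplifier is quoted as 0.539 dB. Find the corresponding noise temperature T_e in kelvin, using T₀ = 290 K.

38.3 K

F = 10^(0.539/10) = 1.13214
T_e = (F − 1)·T₀ = (1.13214 − 1) × 290 = 38.3 K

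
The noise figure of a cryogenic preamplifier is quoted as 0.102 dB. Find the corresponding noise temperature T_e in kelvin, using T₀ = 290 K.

6.89 K

F = 10^(0.102/10) = 1.02376
T_e = (F − 1)·T₀ = (1.02376 − 1) × 290 = 6.89 K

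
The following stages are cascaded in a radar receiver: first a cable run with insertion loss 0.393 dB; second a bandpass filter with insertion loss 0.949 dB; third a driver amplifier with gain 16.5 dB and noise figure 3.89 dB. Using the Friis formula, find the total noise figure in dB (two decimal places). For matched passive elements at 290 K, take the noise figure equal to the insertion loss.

Convert to linear (a loss of L dB is a gain of −L dB): F_i = 10^(NF_i/10), G_i = 10^(G_i,dB/10)
  Stage 1: F_1 = 10^(0.393/10) = 1.095, G_1 = 10^(−0.393/10) = 0.9135
  Stage 2: F_2 = 10^(0.949/10) = 1.244, G_2 = 10^(−0.949/10) = 0.8037
  Stage 3: F_3 = 10^(3.89/10) = 2.449, G_3 = 10^(16.5/10) = 44.67
Friis cascade:
  F = 1.095 + (1.244 − 1)/0.9135 + (2.449 − 1)/0.7342 = 3.336
NF = 10 log₁₀(3.336) = 5.23 dB

5.23 dB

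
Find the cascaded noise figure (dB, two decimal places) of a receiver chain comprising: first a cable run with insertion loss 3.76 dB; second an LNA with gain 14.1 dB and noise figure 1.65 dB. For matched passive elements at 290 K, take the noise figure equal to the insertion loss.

Convert to linear (a loss of L dB is a gain of −L dB): F_i = 10^(NF_i/10), G_i = 10^(G_i,dB/10)
  Stage 1: F_1 = 10^(3.76/10) = 2.377, G_1 = 10^(−3.76/10) = 0.4207
  Stage 2: F_2 = 10^(1.65/10) = 1.462, G_2 = 10^(14.1/10) = 25.70
Friis cascade:
  F = 2.377 + (1.462 − 1)/0.4207 = 3.475
NF = 10 log₁₀(3.475) = 5.41 dB

5.41 dB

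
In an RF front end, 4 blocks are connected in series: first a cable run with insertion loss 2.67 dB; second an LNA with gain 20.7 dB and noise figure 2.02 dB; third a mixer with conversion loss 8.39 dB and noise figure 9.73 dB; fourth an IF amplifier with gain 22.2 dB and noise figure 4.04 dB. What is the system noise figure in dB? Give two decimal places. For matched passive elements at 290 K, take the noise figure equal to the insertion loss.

5.11 dB

Convert to linear (a loss of L dB is a gain of −L dB): F_i = 10^(NF_i/10), G_i = 10^(G_i,dB/10)
  Stage 1: F_1 = 10^(2.67/10) = 1.849, G_1 = 10^(−2.67/10) = 0.5408
  Stage 2: F_2 = 10^(2.02/10) = 1.592, G_2 = 10^(20.7/10) = 117.5
  Stage 3: F_3 = 10^(9.73/10) = 9.397, G_3 = 10^(−8.39/10) = 0.1449
  Stage 4: F_4 = 10^(4.04/10) = 2.535, G_4 = 10^(22.2/10) = 166.0
Friis cascade:
  F = 1.849 + (1.592 − 1)/0.5408 + (9.397 − 1)/63.53 + (2.535 − 1)/9.204 = 3.243
NF = 10 log₁₀(3.243) = 5.11 dB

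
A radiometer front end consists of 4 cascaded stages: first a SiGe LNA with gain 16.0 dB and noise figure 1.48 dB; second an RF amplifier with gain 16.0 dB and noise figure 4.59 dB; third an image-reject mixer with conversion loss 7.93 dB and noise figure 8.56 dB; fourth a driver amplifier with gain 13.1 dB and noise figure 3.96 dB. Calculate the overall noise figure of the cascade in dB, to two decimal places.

Convert to linear (a loss of L dB is a gain of −L dB): F_i = 10^(NF_i/10), G_i = 10^(G_i,dB/10)
  Stage 1: F_1 = 10^(1.48/10) = 1.406, G_1 = 10^(16.0/10) = 39.81
  Stage 2: F_2 = 10^(4.59/10) = 2.877, G_2 = 10^(16.0/10) = 39.81
  Stage 3: F_3 = 10^(8.56/10) = 7.178, G_3 = 10^(−7.93/10) = 0.1611
  Stage 4: F_4 = 10^(3.96/10) = 2.489, G_4 = 10^(13.1/10) = 20.42
Friis cascade:
  F = 1.406 + (2.877 − 1)/39.81 + (7.178 − 1)/1585 + (2.489 − 1)/255.3 = 1.463
NF = 10 log₁₀(1.463) = 1.65 dB

1.65 dB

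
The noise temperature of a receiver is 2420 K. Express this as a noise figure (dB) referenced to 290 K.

9.71 dB

F = 1 + T_e/T₀ = 1 + 2420/290 = 9.34483
NF = 10 log₁₀(9.34483) = 9.71 dB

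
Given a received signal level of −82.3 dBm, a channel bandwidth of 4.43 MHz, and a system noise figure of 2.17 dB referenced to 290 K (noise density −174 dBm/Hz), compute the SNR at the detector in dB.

23.1 dB

Noise floor: N = −174 + 10 log₁₀(B) + NF
10 log₁₀(4.43×10⁶) = 66.46 dB
N = −174 + 66.46 + 2.17 = −105.37 dBm
SNR = P_sig − N = −82.3 − (−105.37) = 23.07 dB → 23.1 dB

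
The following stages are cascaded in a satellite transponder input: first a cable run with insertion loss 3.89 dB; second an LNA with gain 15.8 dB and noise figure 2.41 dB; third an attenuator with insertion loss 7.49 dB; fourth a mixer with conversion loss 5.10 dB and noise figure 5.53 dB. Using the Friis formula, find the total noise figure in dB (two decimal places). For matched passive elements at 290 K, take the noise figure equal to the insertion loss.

Convert to linear (a loss of L dB is a gain of −L dB): F_i = 10^(NF_i/10), G_i = 10^(G_i,dB/10)
  Stage 1: F_1 = 10^(3.89/10) = 2.449, G_1 = 10^(−3.89/10) = 0.4083
  Stage 2: F_2 = 10^(2.41/10) = 1.742, G_2 = 10^(15.8/10) = 38.02
  Stage 3: F_3 = 10^(7.49/10) = 5.610, G_3 = 10^(−7.49/10) = 0.1782
  Stage 4: F_4 = 10^(5.53/10) = 3.573, G_4 = 10^(−5.10/10) = 0.3090
Friis cascade:
  F = 2.449 + (1.742 − 1)/0.4083 + (5.610 − 1)/15.52 + (3.573 − 1)/2.767 = 5.493
NF = 10 log₁₀(5.493) = 7.40 dB

7.40 dB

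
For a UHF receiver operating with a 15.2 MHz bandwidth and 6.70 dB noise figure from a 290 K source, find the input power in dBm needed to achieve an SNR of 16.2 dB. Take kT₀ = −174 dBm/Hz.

−79.3 dBm

Sensitivity = −174 + 10 log₁₀(B) + NF + SNR_min
= −174 + 71.82 + 6.70 + 16.2
= −79.28 dBm → −79.3 dBm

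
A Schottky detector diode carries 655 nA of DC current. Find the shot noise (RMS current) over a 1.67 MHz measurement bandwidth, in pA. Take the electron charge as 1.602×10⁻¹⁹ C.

592 pA

I_n = √(2qI·B)
2qI·B = 2 × 1.602×10⁻¹⁹ × 6.55×10⁻⁷ × 1.67×10⁶ = 3.50×10⁻¹⁹ A²
I_n = √(3.50×10⁻¹⁹) = 5.92×10⁻¹⁰ A = 592 pA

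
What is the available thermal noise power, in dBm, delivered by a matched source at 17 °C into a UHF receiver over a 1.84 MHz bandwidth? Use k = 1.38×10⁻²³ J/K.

T = 17 °C + 273.15 = 290.15 K
P_n = kTB = 1.38×10⁻²³ × 290.15 × 1.84×10⁶ = 7.37×10⁻¹⁵ W
In dBm: 10 log₁₀(7.37×10⁻¹⁵ / 10⁻³) = −111.3 dBm

−111.3 dBm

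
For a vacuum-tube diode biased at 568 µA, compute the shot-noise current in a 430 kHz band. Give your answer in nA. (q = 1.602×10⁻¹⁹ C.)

I_n = √(2qI·B)
2qI·B = 2 × 1.602×10⁻¹⁹ × 5.68×10⁻⁴ × 4.30×10⁵ = 7.83×10⁻¹⁷ A²
I_n = √(7.83×10⁻¹⁷) = 8.85×10⁻⁹ A = 8.85 nA

8.85 nA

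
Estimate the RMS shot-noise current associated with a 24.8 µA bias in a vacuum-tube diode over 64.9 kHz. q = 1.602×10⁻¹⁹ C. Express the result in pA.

I_n = √(2qI·B)
2qI·B = 2 × 1.602×10⁻¹⁹ × 2.48×10⁻⁵ × 6.49×10⁴ = 5.16×10⁻¹⁹ A²
I_n = √(5.16×10⁻¹⁹) = 7.18×10⁻¹⁰ A = 718 pA

718 pA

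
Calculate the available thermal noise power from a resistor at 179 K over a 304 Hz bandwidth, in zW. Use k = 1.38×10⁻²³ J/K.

P_n = kTB = 1.38×10⁻²³ × 179 × 3.04×10² = 7.51×10⁻¹⁹ W = 751 zW

751 zW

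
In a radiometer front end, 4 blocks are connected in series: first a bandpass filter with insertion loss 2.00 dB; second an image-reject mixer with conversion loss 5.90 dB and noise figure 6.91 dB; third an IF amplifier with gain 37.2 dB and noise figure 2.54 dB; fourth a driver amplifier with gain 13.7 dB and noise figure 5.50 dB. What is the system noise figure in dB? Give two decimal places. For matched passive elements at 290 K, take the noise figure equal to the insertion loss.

11.03 dB

Convert to linear (a loss of L dB is a gain of −L dB): F_i = 10^(NF_i/10), G_i = 10^(G_i,dB/10)
  Stage 1: F_1 = 10^(2.00/10) = 1.585, G_1 = 10^(−2.00/10) = 0.6310
  Stage 2: F_2 = 10^(6.91/10) = 4.909, G_2 = 10^(−5.90/10) = 0.2570
  Stage 3: F_3 = 10^(2.54/10) = 1.795, G_3 = 10^(37.2/10) = 5248
  Stage 4: F_4 = 10^(5.50/10) = 3.548, G_4 = 10^(13.7/10) = 23.44
Friis cascade:
  F = 1.585 + (4.909 − 1)/0.6310 + (1.795 − 1)/0.1622 + (3.548 − 1)/851.1 = 12.68
NF = 10 log₁₀(12.68) = 11.03 dB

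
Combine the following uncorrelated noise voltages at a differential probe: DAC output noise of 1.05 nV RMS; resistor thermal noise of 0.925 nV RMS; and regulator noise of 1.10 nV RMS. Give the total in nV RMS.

1.78 nV

Uncorrelated sources add in power (mean-square): V_tot = √(ΣV_i²)
V_tot = √[(1.05×10⁻⁹)² + (9.25×10⁻¹⁰)² + (1.10×10⁻⁹)²] = 1.78×10⁻⁹ V = 1.78 nV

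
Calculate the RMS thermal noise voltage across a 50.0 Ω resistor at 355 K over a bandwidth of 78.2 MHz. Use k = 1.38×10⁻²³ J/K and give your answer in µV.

8.75 µV

V_n = √(4kTRB)
4kTRB = 4 × 1.38×10⁻²³ × 355 × 5.00×10¹ × 7.82×10⁷ = 7.66×10⁻¹¹ V²
V_n = √(7.66×10⁻¹¹) = 8.75×10⁻⁶ V = 8.75 µV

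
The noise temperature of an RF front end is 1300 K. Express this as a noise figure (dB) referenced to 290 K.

7.39 dB

F = 1 + T_e/T₀ = 1 + 1300/290 = 5.48276
NF = 10 log₁₀(5.48276) = 7.39 dB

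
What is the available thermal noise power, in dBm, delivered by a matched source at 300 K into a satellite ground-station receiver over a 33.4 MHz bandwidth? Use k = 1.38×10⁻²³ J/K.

P_n = kTB = 1.38×10⁻²³ × 300 × 3.34×10⁷ = 1.38×10⁻¹³ W
In dBm: 10 log₁₀(1.38×10⁻¹³ / 10⁻³) = −98.6 dBm

−98.6 dBm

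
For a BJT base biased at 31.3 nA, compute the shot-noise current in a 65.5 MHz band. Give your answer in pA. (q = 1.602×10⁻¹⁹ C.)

I_n = √(2qI·B)
2qI·B = 2 × 1.602×10⁻¹⁹ × 3.13×10⁻⁸ × 6.55×10⁷ = 6.57×10⁻¹⁹ A²
I_n = √(6.57×10⁻¹⁹) = 8.10×10⁻¹⁰ A = 810 pA

810 pA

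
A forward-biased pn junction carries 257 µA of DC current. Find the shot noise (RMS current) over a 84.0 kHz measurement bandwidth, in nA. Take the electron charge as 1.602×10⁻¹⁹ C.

I_n = √(2qI·B)
2qI·B = 2 × 1.602×10⁻¹⁹ × 2.57×10⁻⁴ × 8.40×10⁴ = 6.92×10⁻¹⁸ A²
I_n = √(6.92×10⁻¹⁸) = 2.63×10⁻⁹ A = 2.63 nA

2.63 nA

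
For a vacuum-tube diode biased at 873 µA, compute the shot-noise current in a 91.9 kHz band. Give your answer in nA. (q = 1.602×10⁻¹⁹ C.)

I_n = √(2qI·B)
2qI·B = 2 × 1.602×10⁻¹⁹ × 8.73×10⁻⁴ × 9.19×10⁴ = 2.57×10⁻¹⁷ A²
I_n = √(2.57×10⁻¹⁷) = 5.07×10⁻⁹ A = 5.07 nA

5.07 nA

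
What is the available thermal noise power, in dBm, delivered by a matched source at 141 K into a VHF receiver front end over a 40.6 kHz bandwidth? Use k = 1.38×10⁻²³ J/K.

−131.0 dBm

P_n = kTB = 1.38×10⁻²³ × 141 × 4.06×10⁴ = 7.90×10⁻¹⁷ W
In dBm: 10 log₁₀(7.90×10⁻¹⁷ / 10⁻³) = −131.0 dBm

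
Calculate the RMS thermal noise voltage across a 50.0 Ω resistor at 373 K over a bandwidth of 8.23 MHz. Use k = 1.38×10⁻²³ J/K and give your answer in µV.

V_n = √(4kTRB)
4kTRB = 4 × 1.38×10⁻²³ × 373 × 5.00×10¹ × 8.23×10⁶ = 8.47×10⁻¹² V²
V_n = √(8.47×10⁻¹²) = 2.91×10⁻⁶ V = 2.91 µV

2.91 µV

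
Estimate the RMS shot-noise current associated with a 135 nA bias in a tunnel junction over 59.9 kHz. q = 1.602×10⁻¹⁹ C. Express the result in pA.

I_n = √(2qI·B)
2qI·B = 2 × 1.602×10⁻¹⁹ × 1.35×10⁻⁷ × 5.99×10⁴ = 2.59×10⁻²¹ A²
I_n = √(2.59×10⁻²¹) = 5.09×10⁻¹¹ A = 50.9 pA

50.9 pA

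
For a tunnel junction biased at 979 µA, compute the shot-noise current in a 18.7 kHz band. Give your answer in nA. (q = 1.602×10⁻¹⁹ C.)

I_n = √(2qI·B)
2qI·B = 2 × 1.602×10⁻¹⁹ × 9.79×10⁻⁴ × 1.87×10⁴ = 5.87×10⁻¹⁸ A²
I_n = √(5.87×10⁻¹⁸) = 2.42×10⁻⁹ A = 2.42 nA

2.42 nA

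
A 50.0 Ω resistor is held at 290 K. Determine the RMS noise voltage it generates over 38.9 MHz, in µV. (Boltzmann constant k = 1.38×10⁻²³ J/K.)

V_n = √(4kTRB)
4kTRB = 4 × 1.38×10⁻²³ × 290 × 5.00×10¹ × 3.89×10⁷ = 3.11×10⁻¹¹ V²
V_n = √(3.11×10⁻¹¹) = 5.58×10⁻⁶ V = 5.58 µV

5.58 µV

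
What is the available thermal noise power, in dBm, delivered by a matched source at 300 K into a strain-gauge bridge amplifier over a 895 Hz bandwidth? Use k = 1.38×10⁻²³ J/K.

P_n = kTB = 1.38×10⁻²³ × 300 × 8.95×10² = 3.71×10⁻¹⁸ W
In dBm: 10 log₁₀(3.71×10⁻¹⁸ / 10⁻³) = −144.3 dBm

−144.3 dBm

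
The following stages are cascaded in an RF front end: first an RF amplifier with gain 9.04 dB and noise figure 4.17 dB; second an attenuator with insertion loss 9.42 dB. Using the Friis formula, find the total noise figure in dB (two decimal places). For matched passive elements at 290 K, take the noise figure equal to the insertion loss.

5.54 dB

Convert to linear (a loss of L dB is a gain of −L dB): F_i = 10^(NF_i/10), G_i = 10^(G_i,dB/10)
  Stage 1: F_1 = 10^(4.17/10) = 2.612, G_1 = 10^(9.04/10) = 8.017
  Stage 2: F_2 = 10^(9.42/10) = 8.750, G_2 = 10^(−9.42/10) = 0.1143
Friis cascade:
  F = 2.612 + (8.750 − 1)/8.017 = 3.579
NF = 10 log₁₀(3.579) = 5.54 dB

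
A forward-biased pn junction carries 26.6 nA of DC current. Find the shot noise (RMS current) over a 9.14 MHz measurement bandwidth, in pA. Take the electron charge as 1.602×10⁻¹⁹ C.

I_n = √(2qI·B)
2qI·B = 2 × 1.602×10⁻¹⁹ × 2.66×10⁻⁸ × 9.14×10⁶ = 7.79×10⁻²⁰ A²
I_n = √(7.79×10⁻²⁰) = 2.79×10⁻¹⁰ A = 279 pA

279 pA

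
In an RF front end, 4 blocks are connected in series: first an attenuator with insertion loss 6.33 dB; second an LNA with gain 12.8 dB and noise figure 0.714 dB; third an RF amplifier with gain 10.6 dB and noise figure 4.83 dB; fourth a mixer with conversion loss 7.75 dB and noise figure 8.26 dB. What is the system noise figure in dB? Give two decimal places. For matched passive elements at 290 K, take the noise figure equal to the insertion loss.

7.51 dB

Convert to linear (a loss of L dB is a gain of −L dB): F_i = 10^(NF_i/10), G_i = 10^(G_i,dB/10)
  Stage 1: F_1 = 10^(6.33/10) = 4.295, G_1 = 10^(−6.33/10) = 0.2328
  Stage 2: F_2 = 10^(0.714/10) = 1.179, G_2 = 10^(12.8/10) = 19.05
  Stage 3: F_3 = 10^(4.83/10) = 3.041, G_3 = 10^(10.6/10) = 11.48
  Stage 4: F_4 = 10^(8.26/10) = 6.699, G_4 = 10^(−7.75/10) = 0.1679
Friis cascade:
  F = 4.295 + (1.179 − 1)/0.2328 + (3.041 − 1)/4.436 + (6.699 − 1)/50.93 = 5.635
NF = 10 log₁₀(5.635) = 7.51 dB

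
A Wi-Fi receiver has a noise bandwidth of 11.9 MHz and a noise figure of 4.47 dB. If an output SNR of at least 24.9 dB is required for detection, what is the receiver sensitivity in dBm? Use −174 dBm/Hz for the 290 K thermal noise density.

−73.9 dBm

Sensitivity = −174 + 10 log₁₀(B) + NF + SNR_min
= −174 + 70.76 + 4.47 + 24.9
= −73.87 dBm → −73.9 dBm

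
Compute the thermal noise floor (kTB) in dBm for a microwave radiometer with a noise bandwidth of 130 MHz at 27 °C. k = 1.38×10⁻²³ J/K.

T = 27 °C + 273.15 = 300.15 K
P_n = kTB = 1.38×10⁻²³ × 300.15 × 1.30×10⁸ = 5.38×10⁻¹³ W
In dBm: 10 log₁₀(5.38×10⁻¹³ / 10⁻³) = −92.7 dBm

−92.7 dBm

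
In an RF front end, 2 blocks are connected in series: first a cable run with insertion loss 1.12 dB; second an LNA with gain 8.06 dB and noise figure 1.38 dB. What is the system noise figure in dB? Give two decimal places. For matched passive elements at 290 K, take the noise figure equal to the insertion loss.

2.50 dB

Convert to linear (a loss of L dB is a gain of −L dB): F_i = 10^(NF_i/10), G_i = 10^(G_i,dB/10)
  Stage 1: F_1 = 10^(1.12/10) = 1.294, G_1 = 10^(−1.12/10) = 0.7727
  Stage 2: F_2 = 10^(1.38/10) = 1.374, G_2 = 10^(8.06/10) = 6.397
Friis cascade:
  F = 1.294 + (1.374 − 1)/0.7727 = 1.778
NF = 10 log₁₀(1.778) = 2.50 dB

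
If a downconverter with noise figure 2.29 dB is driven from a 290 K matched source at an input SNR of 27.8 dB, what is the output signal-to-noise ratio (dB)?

By definition F = SNR_in/SNR_out, so in dB: SNR_out = SNR_in − NF
SNR_out = 27.8 − 2.29 = 25.51 dB

25.51 dB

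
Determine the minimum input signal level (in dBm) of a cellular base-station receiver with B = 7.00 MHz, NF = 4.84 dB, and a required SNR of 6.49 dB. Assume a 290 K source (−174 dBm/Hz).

−94.2 dBm

Sensitivity = −174 + 10 log₁₀(B) + NF + SNR_min
= −174 + 68.45 + 4.84 + 6.49
= −94.22 dBm → −94.2 dBm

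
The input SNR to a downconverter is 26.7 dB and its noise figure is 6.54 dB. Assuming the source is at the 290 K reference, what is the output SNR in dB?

20.16 dB

By definition F = SNR_in/SNR_out, so in dB: SNR_out = SNR_in − NF
SNR_out = 26.7 − 6.54 = 20.16 dB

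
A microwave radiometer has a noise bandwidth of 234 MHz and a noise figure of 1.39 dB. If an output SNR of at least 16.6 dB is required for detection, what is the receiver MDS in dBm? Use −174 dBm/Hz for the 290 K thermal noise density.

Sensitivity = −174 + 10 log₁₀(B) + NF + SNR_min
= −174 + 83.69 + 1.39 + 16.6
= −72.32 dBm → −72.3 dBm

−72.3 dBm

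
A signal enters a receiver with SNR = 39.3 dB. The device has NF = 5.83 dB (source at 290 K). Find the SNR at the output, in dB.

33.47 dB

By definition F = SNR_in/SNR_out, so in dB: SNR_out = SNR_in − NF
SNR_out = 39.3 − 5.83 = 33.47 dB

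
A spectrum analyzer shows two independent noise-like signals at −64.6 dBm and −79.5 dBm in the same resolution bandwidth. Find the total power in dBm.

−64.5 dBm

Convert to linear, add, convert back:
P₁ = 3.47×10⁻¹⁰ W, P₂ = 1.12×10⁻¹¹ W
P_tot = 3.58×10⁻¹⁰ W → 10 log₁₀(P_tot / 10⁻³) = −64.5 dBm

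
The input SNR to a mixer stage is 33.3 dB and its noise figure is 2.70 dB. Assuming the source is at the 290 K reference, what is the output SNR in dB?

30.60 dB

By definition F = SNR_in/SNR_out, so in dB: SNR_out = SNR_in − NF
SNR_out = 33.3 − 2.70 = 30.60 dB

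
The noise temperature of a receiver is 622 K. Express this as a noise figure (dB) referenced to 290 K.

4.98 dB

F = 1 + T_e/T₀ = 1 + 622/290 = 3.14483
NF = 10 log₁₀(3.14483) = 4.98 dB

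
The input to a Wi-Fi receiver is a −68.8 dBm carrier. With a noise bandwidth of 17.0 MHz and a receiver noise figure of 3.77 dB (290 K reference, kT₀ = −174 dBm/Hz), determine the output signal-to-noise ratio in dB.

29.1 dB

Noise floor: N = −174 + 10 log₁₀(B) + NF
10 log₁₀(1.70×10⁷) = 72.3 dB
N = −174 + 72.3 + 3.77 = −97.93 dBm
SNR = P_sig − N = −68.8 − (−97.93) = 29.13 dB → 29.1 dB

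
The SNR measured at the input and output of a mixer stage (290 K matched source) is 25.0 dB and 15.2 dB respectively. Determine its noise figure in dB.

NF (dB) = SNR_in(dB) − SNR_out(dB) when the source is at T₀
NF = 25.0 − 15.2 = 9.8 dB

9.8 dB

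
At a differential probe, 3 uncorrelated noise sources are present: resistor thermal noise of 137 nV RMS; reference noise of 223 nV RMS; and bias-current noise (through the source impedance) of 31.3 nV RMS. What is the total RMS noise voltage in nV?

264 nV

Uncorrelated sources add in power (mean-square): V_tot = √(ΣV_i²)
V_tot = √[(1.37×10⁻⁷)² + (2.23×10⁻⁷)² + (3.13×10⁻⁸)²] = 2.64×10⁻⁷ V = 264 nV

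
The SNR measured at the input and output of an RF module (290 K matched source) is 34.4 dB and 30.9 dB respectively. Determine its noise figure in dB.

3.5 dB

NF (dB) = SNR_in(dB) − SNR_out(dB) when the source is at T₀
NF = 34.4 − 30.9 = 3.5 dB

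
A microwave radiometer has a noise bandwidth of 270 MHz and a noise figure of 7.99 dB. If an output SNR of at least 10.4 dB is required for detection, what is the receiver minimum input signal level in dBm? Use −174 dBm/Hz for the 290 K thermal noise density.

−71.3 dBm

Sensitivity = −174 + 10 log₁₀(B) + NF + SNR_min
= −174 + 84.31 + 7.99 + 10.4
= −71.30 dBm → −71.3 dBm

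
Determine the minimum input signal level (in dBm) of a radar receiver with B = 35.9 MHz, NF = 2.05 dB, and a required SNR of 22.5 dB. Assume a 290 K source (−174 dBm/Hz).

Sensitivity = −174 + 10 log₁₀(B) + NF + SNR_min
= −174 + 75.55 + 2.05 + 22.5
= −73.90 dBm → −73.9 dBm

−73.9 dBm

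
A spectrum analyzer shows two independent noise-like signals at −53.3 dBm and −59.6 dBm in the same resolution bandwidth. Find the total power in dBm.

−52.4 dBm

Convert to linear, add, convert back:
P₁ = 4.68×10⁻⁹ W, P₂ = 1.10×10⁻⁹ W
P_tot = 5.77×10⁻⁹ W → 10 log₁₀(P_tot / 10⁻³) = −52.4 dBm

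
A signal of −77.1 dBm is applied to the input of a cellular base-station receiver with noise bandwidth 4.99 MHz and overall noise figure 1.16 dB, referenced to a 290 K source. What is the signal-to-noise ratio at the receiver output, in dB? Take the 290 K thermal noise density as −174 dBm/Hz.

28.8 dB

Noise floor: N = −174 + 10 log₁₀(B) + NF
10 log₁₀(4.99×10⁶) = 66.98 dB
N = −174 + 66.98 + 1.16 = −105.86 dBm
SNR = P_sig − N = −77.1 − (−105.86) = 28.76 dB → 28.8 dB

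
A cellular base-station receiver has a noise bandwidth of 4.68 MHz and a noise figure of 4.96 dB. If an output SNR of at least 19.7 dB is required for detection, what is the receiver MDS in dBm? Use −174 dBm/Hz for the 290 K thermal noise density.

Sensitivity = −174 + 10 log₁₀(B) + NF + SNR_min
= −174 + 66.7 + 4.96 + 19.7
= −82.64 dBm → −82.6 dBm

−82.6 dBm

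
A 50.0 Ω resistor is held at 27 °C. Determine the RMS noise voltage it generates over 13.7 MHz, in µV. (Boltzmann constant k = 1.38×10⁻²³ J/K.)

3.37 µV

T = 27 °C + 273.15 = 300.15 K
V_n = √(4kTRB)
4kTRB = 4 × 1.38×10⁻²³ × 300.15 × 5.00×10¹ × 1.37×10⁷ = 1.13×10⁻¹¹ V²
V_n = √(1.13×10⁻¹¹) = 3.37×10⁻⁶ V = 3.37 µV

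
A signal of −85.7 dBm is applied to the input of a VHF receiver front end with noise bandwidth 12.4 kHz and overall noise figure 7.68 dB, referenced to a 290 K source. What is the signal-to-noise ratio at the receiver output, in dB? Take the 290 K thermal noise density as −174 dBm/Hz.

Noise floor: N = −174 + 10 log₁₀(B) + NF
10 log₁₀(1.24×10⁴) = 40.93 dB
N = −174 + 40.93 + 7.68 = −125.39 dBm
SNR = P_sig − N = −85.7 − (−125.39) = 39.69 dB → 39.7 dB

39.7 dB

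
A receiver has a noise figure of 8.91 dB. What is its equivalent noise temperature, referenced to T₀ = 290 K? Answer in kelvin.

1966 K

F = 10^(8.91/10) = 7.78037
T_e = (F − 1)·T₀ = (7.78037 − 1) × 290 = 1966 K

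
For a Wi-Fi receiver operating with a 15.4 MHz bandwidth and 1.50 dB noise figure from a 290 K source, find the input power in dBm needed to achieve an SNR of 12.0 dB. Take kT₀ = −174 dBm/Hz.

Sensitivity = −174 + 10 log₁₀(B) + NF + SNR_min
= −174 + 71.88 + 1.50 + 12.0
= −88.62 dBm → −88.6 dBm

−88.6 dBm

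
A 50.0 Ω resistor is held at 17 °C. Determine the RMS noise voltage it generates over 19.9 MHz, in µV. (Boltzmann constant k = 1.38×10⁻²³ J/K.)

T = 17 °C + 273.15 = 290.15 K
V_n = √(4kTRB)
4kTRB = 4 × 1.38×10⁻²³ × 290.15 × 5.00×10¹ × 1.99×10⁷ = 1.59×10⁻¹¹ V²
V_n = √(1.59×10⁻¹¹) = 3.99×10⁻⁶ V = 3.99 µV

3.99 µV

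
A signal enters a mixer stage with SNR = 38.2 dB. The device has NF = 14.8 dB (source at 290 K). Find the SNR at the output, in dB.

By definition F = SNR_in/SNR_out, so in dB: SNR_out = SNR_in − NF
SNR_out = 38.2 − 14.8 = 23.4 dB

23.4 dB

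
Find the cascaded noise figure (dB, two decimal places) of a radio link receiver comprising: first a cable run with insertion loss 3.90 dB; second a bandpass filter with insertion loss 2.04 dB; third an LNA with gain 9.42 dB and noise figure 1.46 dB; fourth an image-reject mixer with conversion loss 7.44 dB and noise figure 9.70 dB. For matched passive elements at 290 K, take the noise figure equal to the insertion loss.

9.65 dB

Convert to linear (a loss of L dB is a gain of −L dB): F_i = 10^(NF_i/10), G_i = 10^(G_i,dB/10)
  Stage 1: F_1 = 10^(3.90/10) = 2.455, G_1 = 10^(−3.90/10) = 0.4074
  Stage 2: F_2 = 10^(2.04/10) = 1.600, G_2 = 10^(−2.04/10) = 0.6252
  Stage 3: F_3 = 10^(1.46/10) = 1.400, G_3 = 10^(9.42/10) = 8.750
  Stage 4: F_4 = 10^(9.70/10) = 9.333, G_4 = 10^(−7.44/10) = 0.1803
Friis cascade:
  F = 2.455 + (1.600 − 1)/0.4074 + (1.400 − 1)/0.2547 + (9.333 − 1)/2.228 = 9.235
NF = 10 log₁₀(9.235) = 9.65 dB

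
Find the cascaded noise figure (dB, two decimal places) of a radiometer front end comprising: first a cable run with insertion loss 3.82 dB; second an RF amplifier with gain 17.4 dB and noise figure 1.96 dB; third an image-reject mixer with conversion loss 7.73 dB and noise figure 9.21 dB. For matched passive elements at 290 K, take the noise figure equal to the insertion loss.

Convert to linear (a loss of L dB is a gain of −L dB): F_i = 10^(NF_i/10), G_i = 10^(G_i,dB/10)
  Stage 1: F_1 = 10^(3.82/10) = 2.410, G_1 = 10^(−3.82/10) = 0.4150
  Stage 2: F_2 = 10^(1.96/10) = 1.570, G_2 = 10^(17.4/10) = 54.95
  Stage 3: F_3 = 10^(9.21/10) = 8.337, G_3 = 10^(−7.73/10) = 0.1687
Friis cascade:
  F = 2.410 + (1.570 − 1)/0.4150 + (8.337 − 1)/22.80 = 4.106
NF = 10 log₁₀(4.106) = 6.13 dB

6.13 dB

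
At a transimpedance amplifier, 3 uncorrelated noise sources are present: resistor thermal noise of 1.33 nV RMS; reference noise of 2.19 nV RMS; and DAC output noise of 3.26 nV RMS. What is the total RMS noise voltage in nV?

Uncorrelated sources add in power (mean-square): V_tot = √(ΣV_i²)
V_tot = √[(1.33×10⁻⁹)² + (2.19×10⁻⁹)² + (3.26×10⁻⁹)²] = 4.15×10⁻⁹ V = 4.15 nV

4.15 nV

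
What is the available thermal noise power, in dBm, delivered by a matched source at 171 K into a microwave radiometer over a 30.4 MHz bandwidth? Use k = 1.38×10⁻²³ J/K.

P_n = kTB = 1.38×10⁻²³ × 171 × 3.04×10⁷ = 7.17×10⁻¹⁴ W
In dBm: 10 log₁₀(7.17×10⁻¹⁴ / 10⁻³) = −101.4 dBm

−101.4 dBm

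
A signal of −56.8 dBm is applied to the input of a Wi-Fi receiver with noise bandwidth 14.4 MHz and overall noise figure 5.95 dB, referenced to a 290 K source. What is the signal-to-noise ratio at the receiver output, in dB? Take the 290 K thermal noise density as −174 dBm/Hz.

39.7 dB

Noise floor: N = −174 + 10 log₁₀(B) + NF
10 log₁₀(1.44×10⁷) = 71.58 dB
N = −174 + 71.58 + 5.95 = −96.47 dBm
SNR = P_sig − N = −56.8 − (−96.47) = 39.67 dB → 39.7 dB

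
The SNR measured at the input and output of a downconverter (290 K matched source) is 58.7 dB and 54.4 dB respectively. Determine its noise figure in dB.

4.3 dB

NF (dB) = SNR_in(dB) − SNR_out(dB) when the source is at T₀
NF = 58.7 − 54.4 = 4.3 dB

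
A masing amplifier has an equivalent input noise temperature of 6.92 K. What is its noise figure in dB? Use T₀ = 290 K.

F = 1 + T_e/T₀ = 1 + 6.92/290 = 1.02386
NF = 10 log₁₀(1.02386) = 0.102 dB

0.102 dB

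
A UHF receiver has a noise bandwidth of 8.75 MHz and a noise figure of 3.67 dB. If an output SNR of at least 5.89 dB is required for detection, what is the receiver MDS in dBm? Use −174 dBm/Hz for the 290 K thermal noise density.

−95.0 dBm

Sensitivity = −174 + 10 log₁₀(B) + NF + SNR_min
= −174 + 69.42 + 3.67 + 5.89
= −95.02 dBm → −95.0 dBm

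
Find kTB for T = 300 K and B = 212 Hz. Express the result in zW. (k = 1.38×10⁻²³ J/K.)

P_n = kTB = 1.38×10⁻²³ × 300 × 2.12×10² = 8.78×10⁻¹⁹ W = 878 zW

878 zW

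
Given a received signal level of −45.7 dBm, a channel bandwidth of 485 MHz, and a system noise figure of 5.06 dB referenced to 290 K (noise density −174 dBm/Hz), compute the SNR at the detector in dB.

36.4 dB

Noise floor: N = −174 + 10 log₁₀(B) + NF
10 log₁₀(4.85×10⁸) = 86.86 dB
N = −174 + 86.86 + 5.06 = −82.08 dBm
SNR = P_sig − N = −45.7 − (−82.08) = 36.38 dB → 36.4 dB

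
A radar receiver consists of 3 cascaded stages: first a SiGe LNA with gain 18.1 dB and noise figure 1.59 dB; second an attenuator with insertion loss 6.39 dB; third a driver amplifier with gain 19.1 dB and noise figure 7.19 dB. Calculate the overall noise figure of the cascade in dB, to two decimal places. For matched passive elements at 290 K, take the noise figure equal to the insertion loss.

Convert to linear (a loss of L dB is a gain of −L dB): F_i = 10^(NF_i/10), G_i = 10^(G_i,dB/10)
  Stage 1: F_1 = 10^(1.59/10) = 1.442, G_1 = 10^(18.1/10) = 64.57
  Stage 2: F_2 = 10^(6.39/10) = 4.355, G_2 = 10^(−6.39/10) = 0.2296
  Stage 3: F_3 = 10^(7.19/10) = 5.236, G_3 = 10^(19.1/10) = 81.28
Friis cascade:
  F = 1.442 + (4.355 − 1)/64.57 + (5.236 − 1)/14.83 = 1.780
NF = 10 log₁₀(1.780) = 2.50 dB

2.50 dB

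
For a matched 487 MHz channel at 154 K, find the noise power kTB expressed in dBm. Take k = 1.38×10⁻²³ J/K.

P_n = kTB = 1.38×10⁻²³ × 154 × 4.87×10⁸ = 1.03×10⁻¹² W
In dBm: 10 log₁₀(1.03×10⁻¹² / 10⁻³) = −89.9 dBm

−89.9 dBm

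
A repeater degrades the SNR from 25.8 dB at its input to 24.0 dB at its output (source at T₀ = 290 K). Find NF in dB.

NF (dB) = SNR_in(dB) − SNR_out(dB) when the source is at T₀
NF = 25.8 − 24.0 = 1.8 dB

1.8 dB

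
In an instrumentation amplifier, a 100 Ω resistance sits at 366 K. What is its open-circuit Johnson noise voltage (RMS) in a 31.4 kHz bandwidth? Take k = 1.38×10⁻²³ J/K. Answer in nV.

V_n = √(4kTRB)
4kTRB = 4 × 1.38×10⁻²³ × 366 × 1.00×10² × 3.14×10⁴ = 6.34×10⁻¹⁴ V²
V_n = √(6.34×10⁻¹⁴) = 2.52×10⁻⁷ V = 252 nV

252 nV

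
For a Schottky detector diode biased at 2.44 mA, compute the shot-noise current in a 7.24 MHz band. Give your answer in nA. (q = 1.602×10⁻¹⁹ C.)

I_n = √(2qI·B)
2qI·B = 2 × 1.602×10⁻¹⁹ × 2.44×10⁻³ × 7.24×10⁶ = 5.66×10⁻¹⁵ A²
I_n = √(5.66×10⁻¹⁵) = 7.52×10⁻⁸ A = 75.2 nA

75.2 nA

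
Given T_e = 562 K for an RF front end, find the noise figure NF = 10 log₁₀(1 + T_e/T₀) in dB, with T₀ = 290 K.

F = 1 + T_e/T₀ = 1 + 562/290 = 2.93793
NF = 10 log₁₀(2.93793) = 4.68 dB

4.68 dB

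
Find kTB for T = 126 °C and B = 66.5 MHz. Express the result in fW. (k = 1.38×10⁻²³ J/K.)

T = 126 °C + 273.15 = 399.15 K
P_n = kTB = 1.38×10⁻²³ × 399.15 × 6.65×10⁷ = 3.66×10⁻¹³ W = 366 fW

366 fW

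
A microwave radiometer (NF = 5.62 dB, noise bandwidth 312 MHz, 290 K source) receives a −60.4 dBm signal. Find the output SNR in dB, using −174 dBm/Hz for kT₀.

Noise floor: N = −174 + 10 log₁₀(B) + NF
10 log₁₀(3.12×10⁸) = 84.94 dB
N = −174 + 84.94 + 5.62 = −83.44 dBm
SNR = P_sig − N = −60.4 − (−83.44) = 23.04 dB → 23.0 dB

23.0 dB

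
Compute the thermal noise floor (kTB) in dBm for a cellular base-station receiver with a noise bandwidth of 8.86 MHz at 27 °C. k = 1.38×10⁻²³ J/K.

−104.4 dBm

T = 27 °C + 273.15 = 300.15 K
P_n = kTB = 1.38×10⁻²³ × 300.15 × 8.86×10⁶ = 3.67×10⁻¹⁴ W
In dBm: 10 log₁₀(3.67×10⁻¹⁴ / 10⁻³) = −104.4 dBm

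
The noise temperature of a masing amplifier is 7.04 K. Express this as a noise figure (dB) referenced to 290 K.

0.104 dB

F = 1 + T_e/T₀ = 1 + 7.04/290 = 1.02428
NF = 10 log₁₀(1.02428) = 0.104 dB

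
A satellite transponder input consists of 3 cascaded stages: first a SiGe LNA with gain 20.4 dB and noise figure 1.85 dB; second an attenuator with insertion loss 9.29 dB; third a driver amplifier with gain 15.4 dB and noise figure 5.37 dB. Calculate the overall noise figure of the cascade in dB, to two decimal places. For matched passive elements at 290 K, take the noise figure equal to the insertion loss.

2.53 dB

Convert to linear (a loss of L dB is a gain of −L dB): F_i = 10^(NF_i/10), G_i = 10^(G_i,dB/10)
  Stage 1: F_1 = 10^(1.85/10) = 1.531, G_1 = 10^(20.4/10) = 109.6
  Stage 2: F_2 = 10^(9.29/10) = 8.492, G_2 = 10^(−9.29/10) = 0.1178
  Stage 3: F_3 = 10^(5.37/10) = 3.443, G_3 = 10^(15.4/10) = 34.67
Friis cascade:
  F = 1.531 + (8.492 − 1)/109.6 + (3.443 − 1)/12.91 = 1.789
NF = 10 log₁₀(1.789) = 2.53 dB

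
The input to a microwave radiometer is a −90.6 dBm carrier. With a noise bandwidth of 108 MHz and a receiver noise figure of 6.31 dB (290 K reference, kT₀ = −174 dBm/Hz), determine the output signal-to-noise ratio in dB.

−3.2 dB

Noise floor: N = −174 + 10 log₁₀(B) + NF
10 log₁₀(1.08×10⁸) = 80.33 dB
N = −174 + 80.33 + 6.31 = −87.36 dBm
SNR = P_sig − N = −90.6 − (−87.36) = −3.24 dB → −3.2 dB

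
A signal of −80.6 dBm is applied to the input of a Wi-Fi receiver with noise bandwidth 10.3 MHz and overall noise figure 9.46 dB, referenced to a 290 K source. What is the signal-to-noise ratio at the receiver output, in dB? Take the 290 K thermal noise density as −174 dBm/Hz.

13.8 dB

Noise floor: N = −174 + 10 log₁₀(B) + NF
10 log₁₀(1.03×10⁷) = 70.13 dB
N = −174 + 70.13 + 9.46 = −94.41 dBm
SNR = P_sig − N = −80.6 − (−94.41) = 13.81 dB → 13.8 dB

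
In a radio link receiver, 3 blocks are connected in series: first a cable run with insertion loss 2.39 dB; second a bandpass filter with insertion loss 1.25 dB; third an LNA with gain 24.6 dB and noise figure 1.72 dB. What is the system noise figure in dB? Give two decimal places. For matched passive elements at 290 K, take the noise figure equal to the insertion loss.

5.36 dB

Convert to linear (a loss of L dB is a gain of −L dB): F_i = 10^(NF_i/10), G_i = 10^(G_i,dB/10)
  Stage 1: F_1 = 10^(2.39/10) = 1.734, G_1 = 10^(−2.39/10) = 0.5768
  Stage 2: F_2 = 10^(1.25/10) = 1.334, G_2 = 10^(−1.25/10) = 0.7499
  Stage 3: F_3 = 10^(1.72/10) = 1.486, G_3 = 10^(24.6/10) = 288.4
Friis cascade:
  F = 1.734 + (1.334 − 1)/0.5768 + (1.486 − 1)/0.4325 = 3.436
NF = 10 log₁₀(3.436) = 5.36 dB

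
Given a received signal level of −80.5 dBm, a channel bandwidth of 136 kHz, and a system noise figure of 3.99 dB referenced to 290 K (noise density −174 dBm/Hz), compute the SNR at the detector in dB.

Noise floor: N = −174 + 10 log₁₀(B) + NF
10 log₁₀(1.36×10⁵) = 51.34 dB
N = −174 + 51.34 + 3.99 = −118.67 dBm
SNR = P_sig − N = −80.5 − (−118.67) = 38.17 dB → 38.2 dB

38.2 dB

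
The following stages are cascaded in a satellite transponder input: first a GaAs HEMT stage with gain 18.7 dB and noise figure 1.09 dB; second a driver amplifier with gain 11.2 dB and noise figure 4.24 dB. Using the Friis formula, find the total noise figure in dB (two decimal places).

Convert to linear (a loss of L dB is a gain of −L dB): F_i = 10^(NF_i/10), G_i = 10^(G_i,dB/10)
  Stage 1: F_1 = 10^(1.09/10) = 1.285, G_1 = 10^(18.7/10) = 74.13
  Stage 2: F_2 = 10^(4.24/10) = 2.655, G_2 = 10^(11.2/10) = 13.18
Friis cascade:
  F = 1.285 + (2.655 − 1)/74.13 = 1.308
NF = 10 log₁₀(1.308) = 1.16 dB

1.16 dB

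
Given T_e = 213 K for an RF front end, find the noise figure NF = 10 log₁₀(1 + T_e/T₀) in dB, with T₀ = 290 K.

2.39 dB

F = 1 + T_e/T₀ = 1 + 213/290 = 1.73448
NF = 10 log₁₀(1.73448) = 2.39 dB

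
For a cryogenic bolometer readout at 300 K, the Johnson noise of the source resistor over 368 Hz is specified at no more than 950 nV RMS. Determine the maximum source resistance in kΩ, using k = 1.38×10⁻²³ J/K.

Johnson–Nyquist: V_n = √(4kTRB) ⇒ R = V_n² / (4kTB)
4kTB = 4 × 1.38×10⁻²³ × 300 × 3.68×10² = 6.09×10⁻¹⁸
R = (9.50×10⁻⁷)² / 6.09×10⁻¹⁸ = 1.48×10⁵ Ω = 148 kΩ

148 kΩ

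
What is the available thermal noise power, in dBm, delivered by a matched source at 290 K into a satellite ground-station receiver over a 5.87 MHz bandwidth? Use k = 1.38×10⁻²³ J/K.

P_n = kTB = 1.38×10⁻²³ × 290 × 5.87×10⁶ = 2.35×10⁻¹⁴ W
In dBm: 10 log₁₀(2.35×10⁻¹⁴ / 10⁻³) = −106.3 dBm

−106.3 dBm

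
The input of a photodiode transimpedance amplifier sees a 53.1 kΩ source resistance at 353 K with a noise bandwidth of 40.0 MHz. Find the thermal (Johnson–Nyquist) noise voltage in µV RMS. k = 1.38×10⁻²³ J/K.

V_n = √(4kTRB)
4kTRB = 4 × 1.38×10⁻²³ × 353 × 5.31×10⁴ × 4.00×10⁷ = 4.14×10⁻⁸ V²
V_n = √(4.14×10⁻⁸) = 2.03×10⁻⁴ V = 203 µV

203 µV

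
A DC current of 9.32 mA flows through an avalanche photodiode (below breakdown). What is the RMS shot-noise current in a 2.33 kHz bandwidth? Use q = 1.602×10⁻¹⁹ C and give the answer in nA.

2.64 nA

I_n = √(2qI·B)
2qI·B = 2 × 1.602×10⁻¹⁹ × 9.32×10⁻³ × 2.33×10³ = 6.96×10⁻¹⁸ A²
I_n = √(6.96×10⁻¹⁸) = 2.64×10⁻⁹ A = 2.64 nA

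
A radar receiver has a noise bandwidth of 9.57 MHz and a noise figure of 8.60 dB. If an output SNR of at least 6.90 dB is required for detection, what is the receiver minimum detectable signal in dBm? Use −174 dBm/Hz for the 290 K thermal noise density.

−88.7 dBm

Sensitivity = −174 + 10 log₁₀(B) + NF + SNR_min
= −174 + 69.81 + 8.60 + 6.90
= −88.69 dBm → −88.7 dBm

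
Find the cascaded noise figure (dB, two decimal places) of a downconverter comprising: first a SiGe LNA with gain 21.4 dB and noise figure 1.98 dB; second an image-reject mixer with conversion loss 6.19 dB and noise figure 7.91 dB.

2.08 dB

Convert to linear (a loss of L dB is a gain of −L dB): F_i = 10^(NF_i/10), G_i = 10^(G_i,dB/10)
  Stage 1: F_1 = 10^(1.98/10) = 1.578, G_1 = 10^(21.4/10) = 138.0
  Stage 2: F_2 = 10^(7.91/10) = 6.180, G_2 = 10^(−6.19/10) = 0.2404
Friis cascade:
  F = 1.578 + (6.180 − 1)/138.0 = 1.615
NF = 10 log₁₀(1.615) = 2.08 dB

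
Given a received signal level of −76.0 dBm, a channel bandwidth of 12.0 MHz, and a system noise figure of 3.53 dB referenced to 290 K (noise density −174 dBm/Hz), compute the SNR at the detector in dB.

Noise floor: N = −174 + 10 log₁₀(B) + NF
10 log₁₀(1.20×10⁷) = 70.79 dB
N = −174 + 70.79 + 3.53 = −99.68 dBm
SNR = P_sig − N = −76.0 − (−99.68) = 23.68 dB → 23.7 dB

23.7 dB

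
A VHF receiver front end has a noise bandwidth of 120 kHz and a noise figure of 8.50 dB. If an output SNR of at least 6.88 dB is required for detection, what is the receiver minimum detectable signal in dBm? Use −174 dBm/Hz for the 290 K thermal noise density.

Sensitivity = −174 + 10 log₁₀(B) + NF + SNR_min
= −174 + 50.79 + 8.50 + 6.88
= −107.83 dBm → −107.8 dBm

−107.8 dBm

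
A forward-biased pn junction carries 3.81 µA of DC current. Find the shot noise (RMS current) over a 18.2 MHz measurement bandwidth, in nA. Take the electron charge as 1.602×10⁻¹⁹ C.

4.71 nA

I_n = √(2qI·B)
2qI·B = 2 × 1.602×10⁻¹⁹ × 3.81×10⁻⁶ × 1.82×10⁷ = 2.22×10⁻¹⁷ A²
I_n = √(2.22×10⁻¹⁷) = 4.71×10⁻⁹ A = 4.71 nA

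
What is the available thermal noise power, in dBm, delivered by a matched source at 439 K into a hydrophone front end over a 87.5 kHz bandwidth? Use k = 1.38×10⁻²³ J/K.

−122.8 dBm

P_n = kTB = 1.38×10⁻²³ × 439 × 8.75×10⁴ = 5.30×10⁻¹⁶ W
In dBm: 10 log₁₀(5.30×10⁻¹⁶ / 10⁻³) = −122.8 dBm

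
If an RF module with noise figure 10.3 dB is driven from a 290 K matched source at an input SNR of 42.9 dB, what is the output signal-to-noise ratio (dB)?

By definition F = SNR_in/SNR_out, so in dB: SNR_out = SNR_in − NF
SNR_out = 42.9 − 10.3 = 32.6 dB

32.6 dB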